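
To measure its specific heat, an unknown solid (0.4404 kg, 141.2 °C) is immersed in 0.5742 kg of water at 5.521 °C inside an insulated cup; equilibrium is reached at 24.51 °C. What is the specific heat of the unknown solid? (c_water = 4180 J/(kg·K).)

Heat gained plus heat lost sum to zero:
0.4404·c·(24.51 − 141.2) + 0.5742·4180·(24.51 − 5.521) = 0
-51.39 c = -45577
c = -45577/-51.39 ≈ 886.9 J/(kg·K)

c ≈ 887 J/(kg·K)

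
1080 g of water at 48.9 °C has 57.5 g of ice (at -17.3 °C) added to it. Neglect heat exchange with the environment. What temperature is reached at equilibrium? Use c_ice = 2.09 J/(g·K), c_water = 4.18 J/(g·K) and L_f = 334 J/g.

Setting the total heat transfer to zero:
warm ice to 0 °C: 57.5×2.09×(0 − (-17.3)) = 2079; fusion: m_ice L_f = 57.5×334 = 19205; meltwater 0→T: 57.5×4.18×T = 240.35 T; water: 4514.4(T − 48.9)
4754.8 T = 220754 − 21284 = 199470
T ≈ 41.95 °C (positive, so assuming full melt was valid).

T_f ≈ 42.0 °C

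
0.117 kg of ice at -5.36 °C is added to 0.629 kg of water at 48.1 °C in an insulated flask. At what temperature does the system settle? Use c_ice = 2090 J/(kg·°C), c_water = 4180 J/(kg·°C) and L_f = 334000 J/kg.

Energy conservation, ΣQ = 0:
ice -5.36→0 °C: 0.117·2090·5.36 = 1310.7
  latent heat to melt: 0.117·334000 = 39078
  warm the meltwater: 489.06 T
  water: 2629.2(T − 48.1)
3118.3 T = 126465 − 40389 = 86077
T ≈ 27.60 °C — above 0 °C, consistent with complete melting.

T_f ≈ 27.6 °C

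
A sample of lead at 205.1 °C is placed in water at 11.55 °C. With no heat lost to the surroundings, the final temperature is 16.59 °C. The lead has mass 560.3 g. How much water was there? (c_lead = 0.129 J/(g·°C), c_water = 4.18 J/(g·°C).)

Net heat exchanged in the isolated system is zero:
560.3·0.129·(16.59 − 205.1) + m·4.18·(16.59 − 11.55) = 0
21.07 m = 13625
m = 13625/21.07 ≈ 646.8 g

m ≈ 647 g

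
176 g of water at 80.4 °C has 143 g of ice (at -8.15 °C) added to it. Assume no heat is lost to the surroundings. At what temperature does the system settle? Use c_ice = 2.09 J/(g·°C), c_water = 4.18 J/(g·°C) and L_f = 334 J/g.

Energy conservation, ΣQ = 0:
ice -8.15→0 °C: 143·2.09·8.15 = 2435.8
  melt ice: 143·334 = 47762
  meltwater 0→T: 143·4.18·T = 597.74 T
  water: 735.68(T − 80.4)
1333.4 T = 59149 − 50198 = 8950.9
T ≈ 6.71 °C — above 0 °C, consistent with complete melting.

T_f ≈ 6.7 °C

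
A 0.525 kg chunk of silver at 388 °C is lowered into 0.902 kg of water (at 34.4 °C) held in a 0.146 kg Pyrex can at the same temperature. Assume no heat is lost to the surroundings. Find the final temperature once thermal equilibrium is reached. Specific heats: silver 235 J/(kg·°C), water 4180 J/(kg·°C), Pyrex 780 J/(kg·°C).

T_f ≈ 45.3 °C

Conservation of energy gives ΣQ = 0:
0.525×235×(T − 388) + 0.902×4180×(T − 34.4) + 0.146×780×(T − 34.4) = 0
123.38(T − 388) + 3770.4(T − 34.4) + 113.88(T − 34.4) = 0
(123.38 + 3770.4 + 113.88) T = 123.38×388 + 3770.4×34.4 + 113.88×34.4
T = 181487 / 4007.6 = 45.3 °C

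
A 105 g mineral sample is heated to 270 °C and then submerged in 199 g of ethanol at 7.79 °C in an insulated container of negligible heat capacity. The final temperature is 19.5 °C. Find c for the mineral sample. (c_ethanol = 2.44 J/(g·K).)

c ≈ 0.216 J/(g·K)

Setting the total heat transfer to zero:
105×c×(19.5 − 270) + 199×2.44×(19.5 − 7.79) = 0
-26302 c = -5685.9
c = -5685.9/-26302 ≈ 0.2162 J/(g·K)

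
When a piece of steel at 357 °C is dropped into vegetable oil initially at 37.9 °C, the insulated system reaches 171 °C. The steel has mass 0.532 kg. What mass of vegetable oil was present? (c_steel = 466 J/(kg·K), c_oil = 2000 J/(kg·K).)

m ≈ 0.173 kg

Net heat exchanged in the isolated system is zero:
0.532·466·(171 − 357) + m·2000·(171 − 37.9) = 0
266200 m = 46112
m = 46112/266200 ≈ 0.1732 kg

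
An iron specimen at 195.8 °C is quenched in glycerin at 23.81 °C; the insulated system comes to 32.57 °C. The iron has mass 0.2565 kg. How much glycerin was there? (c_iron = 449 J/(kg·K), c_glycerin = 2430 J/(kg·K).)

Heat lost by the iron = heat gained by the glycerin:
0.2565·449·(195.8 − 32.57) = m·2430·(32.57 − 23.81)
21287 m = 18799  ⇒  m ≈ 0.8831 kg

m ≈ 0.883 kg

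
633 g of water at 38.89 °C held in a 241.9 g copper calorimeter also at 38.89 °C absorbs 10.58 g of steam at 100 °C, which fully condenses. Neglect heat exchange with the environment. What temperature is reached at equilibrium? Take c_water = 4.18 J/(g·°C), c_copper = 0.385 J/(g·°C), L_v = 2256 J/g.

Taking heat into each body as positive, Σ m c ΔT = 0:
latent heat released on condensation: 10.58×2256 = 23868
  condensate cools 100→T: 10.58×4.18×(T − 100) = 44.22(T − 100)
  water warms: 633×4.18×(T − 38.89) = 2645.9(T − 38.89)
  copper cup: 241.9×0.385×(T − 38.89) = 93.13(T − 38.89)
2783.3 T = 23868 + 4422.4 + 106522 = 134813
T ≈ 48.44 °C (< 100 °C, so full condensation is consistent).

T_f ≈ 48.4 °C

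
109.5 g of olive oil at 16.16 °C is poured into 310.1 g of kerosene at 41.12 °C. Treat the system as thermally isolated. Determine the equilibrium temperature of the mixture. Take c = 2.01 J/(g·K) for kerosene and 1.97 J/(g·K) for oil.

T_f ≈ 34.7 °C

Heat lost by the kerosene equals heat gained by the oil:
310.1·2.01·(41.12 − T) = 109.5·1.97·(T − 16.16)
623.3(41.12 − T) = 215.72(T − 16.16)
839.02 T = 29116  ⇒  T ≈ 34.70 °C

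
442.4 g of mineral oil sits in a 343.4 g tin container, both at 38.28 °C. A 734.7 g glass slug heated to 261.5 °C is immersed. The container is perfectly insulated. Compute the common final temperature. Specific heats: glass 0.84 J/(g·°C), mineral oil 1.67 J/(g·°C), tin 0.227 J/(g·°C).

With ΣQ=0 the equilibrium temperature is the m·c-weighted mean:
T_f = (617.15*261.5 + 738.81*38.28 + 77.95*38.28) / (617.15 + 738.81 + 77.95)
    = 192650 / 1433.9 ≈ 134.35 °C

T_f ≈ 134.4 °C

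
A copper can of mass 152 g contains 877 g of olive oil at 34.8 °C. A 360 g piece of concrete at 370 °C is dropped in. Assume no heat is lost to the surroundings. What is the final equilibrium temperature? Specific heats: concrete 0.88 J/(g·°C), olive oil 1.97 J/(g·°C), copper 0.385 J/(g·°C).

T_f ≈ 85.3 °C

T_f = Σ m_i c_i T_i / Σ m_i c_i:
T_f = (316.8·370 + 1727.7·34.8 + 58.52·34.8) / (316.8 + 1727.7 + 58.52)
    = 179376 / 2103 ≈ 85.29 °C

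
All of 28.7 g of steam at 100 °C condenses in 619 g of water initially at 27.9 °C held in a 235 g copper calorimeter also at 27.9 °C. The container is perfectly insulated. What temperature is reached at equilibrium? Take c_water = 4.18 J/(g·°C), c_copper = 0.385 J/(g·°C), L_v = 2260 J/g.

T_f ≈ 54.2 °C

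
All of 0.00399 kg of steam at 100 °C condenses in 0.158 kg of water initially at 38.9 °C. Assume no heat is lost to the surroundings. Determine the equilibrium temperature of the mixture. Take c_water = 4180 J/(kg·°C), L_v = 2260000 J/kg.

Heat gained plus heat lost sum to zero:
steam→water at 100 °C releases m L_v = 0.00399×2260000 = 9017.4
  condensed water 100 °C→T: 16.68(T − 100)
  water warms: 0.158×4180×(T − 38.9) = 660.44(T − 38.9)
677.12 T = 9017.4 + 1667.8 + 25691 = 36376
T ≈ 53.72 °C — below 100 °C, confirming all the steam condensed.

T_f ≈ 53.7 °C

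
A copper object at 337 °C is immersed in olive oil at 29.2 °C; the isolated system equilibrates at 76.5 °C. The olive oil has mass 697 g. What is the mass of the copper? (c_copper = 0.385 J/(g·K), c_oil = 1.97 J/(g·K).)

m ≈ 648 g

Heat lost by the copper = heat gained by the oil:
m×0.385×(337 − 76.5) = 697×1.97×(76.5 − 29.2)
100.29 m = 64947  ⇒  m ≈ 647.6 g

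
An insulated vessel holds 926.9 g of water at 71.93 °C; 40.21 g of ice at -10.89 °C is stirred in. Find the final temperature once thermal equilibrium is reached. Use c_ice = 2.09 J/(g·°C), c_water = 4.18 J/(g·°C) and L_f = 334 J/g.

Taking heat into each body as positive, Σ m c ΔT = 0:
warm ice to 0 °C: 40.21·2.09·(0 − (-10.89)) = 915.18; latent heat to melt: 40.21·334 = 13430; meltwater 0→T: 40.21·4.18·T = 168.08 T; water: 3874.4(T − 71.93)
4042.5 T = 278689 − 14345 = 264343
T ≈ 65.39 °C — above 0 °C, consistent with complete melting.

T_f ≈ 65.4 °C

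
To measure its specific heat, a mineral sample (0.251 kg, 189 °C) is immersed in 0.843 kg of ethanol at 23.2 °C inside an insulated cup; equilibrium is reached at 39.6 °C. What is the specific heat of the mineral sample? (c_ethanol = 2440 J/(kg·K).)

c ≈ 900 J/(kg·K)

Heat lost by the mineral sample = heat gained by the ethanol:
0.251·c·(189 − 39.6) = 0.843·2440·(39.6 − 23.2)
37.5 c = 33733  ⇒  c ≈ 899.6 J/(kg·K)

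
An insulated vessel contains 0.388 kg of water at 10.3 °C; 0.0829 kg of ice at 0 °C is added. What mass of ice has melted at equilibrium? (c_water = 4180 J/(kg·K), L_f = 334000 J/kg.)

Heat available from the water dropping to 0 °C: 0.388·4180·10.3 = 16705 J.
To melt every bit of ice: 0.0829·334000 = 27689 J.
That's not enough to melt it all — equilibrium is at 0 °C with ice remaining.
m_melt = 16705 / L_f = 0.05001 kg.

m_melted ≈ 0.05 kg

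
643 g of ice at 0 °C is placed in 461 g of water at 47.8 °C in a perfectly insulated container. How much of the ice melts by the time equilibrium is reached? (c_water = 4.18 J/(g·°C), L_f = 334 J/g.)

m_melted ≈ 276 g

Water can give up m c ΔT = 461·4.18·47.8 = 92110 J before reaching 0 °C.
Fully melting the ice requires m_ice L_f = 643·334 = 214762 J.
That's not enough to melt it all — equilibrium is at 0 °C with ice remaining.
m_melted·334 = 92110  ⇒  m_melted ≈ 275.8 g.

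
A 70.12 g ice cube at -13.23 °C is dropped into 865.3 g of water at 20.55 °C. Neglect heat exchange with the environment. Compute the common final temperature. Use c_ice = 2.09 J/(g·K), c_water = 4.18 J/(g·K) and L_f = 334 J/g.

Heat gained plus heat lost sum to zero:
warm ice to 0 °C: 70.12·2.09·(0 − (-13.23)) = 1938.9; latent heat to melt: 70.12·334 = 23420; warm the meltwater: 293.1 T; water: 3617(T − 20.55)
3910.1 T = 74328 − 25359 = 48969
T ≈ 12.52 °C — above 0 °C, consistent with complete melting.

T_f ≈ 12.5 °C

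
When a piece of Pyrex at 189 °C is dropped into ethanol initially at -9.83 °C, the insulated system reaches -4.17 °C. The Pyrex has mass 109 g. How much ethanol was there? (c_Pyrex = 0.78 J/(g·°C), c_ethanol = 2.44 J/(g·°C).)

Taking heat into each body as positive, Σ m c ΔT = 0:
109×0.78×(-4.17 − 189) + m×2.44×(-4.17 − (-9.83)) = 0
13.81 m = 16423
m = 16423/13.81 ≈ 1189 g

m ≈ 1190 g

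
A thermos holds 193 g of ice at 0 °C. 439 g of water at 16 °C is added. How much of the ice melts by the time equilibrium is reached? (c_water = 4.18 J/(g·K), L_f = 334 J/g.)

m_melted ≈ 87.9 g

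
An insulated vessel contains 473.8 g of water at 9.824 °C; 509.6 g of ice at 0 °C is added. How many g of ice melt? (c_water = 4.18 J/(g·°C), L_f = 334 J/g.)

m_melted ≈ 58.3 g

Heat available from the water dropping to 0 °C: 473.8·4.18·9.824 = 19456 J.
To melt every bit of ice: 509.6·334 = 170206 J.
19456 J < 170206 J, so only part of the ice melts and the system sits at 0 °C.
m_melt = 19456 / L_f = 58.25 g.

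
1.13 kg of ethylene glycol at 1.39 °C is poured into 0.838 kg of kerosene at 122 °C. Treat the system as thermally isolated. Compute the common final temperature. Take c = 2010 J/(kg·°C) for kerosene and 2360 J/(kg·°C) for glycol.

Heat lost by the kerosene equals heat gained by the glycol:
0.838*2010*(122 − T) = 1.13*2360*(T − 1.39)
1684.4(122 − T) = 2666.8(T − 1.39)
4351.2 T = 209201  ⇒  T ≈ 48.08 °C

T_f ≈ 48.1 °C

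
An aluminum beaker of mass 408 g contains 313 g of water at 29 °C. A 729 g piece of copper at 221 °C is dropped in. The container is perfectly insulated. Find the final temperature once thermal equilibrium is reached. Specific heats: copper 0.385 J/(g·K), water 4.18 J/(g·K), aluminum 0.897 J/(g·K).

Heat gained plus heat lost sum to zero:
729*0.385*(T − 221) + 313*4.18*(T − 29) + 408*0.897*(T − 29) = 0
280.67(T − 221) + 1308.3(T − 29) + 365.98(T − 29) = 0
1955 T = 110582
T = 110582 / 1955 = 56.6 °C

T_f ≈ 56.6 °C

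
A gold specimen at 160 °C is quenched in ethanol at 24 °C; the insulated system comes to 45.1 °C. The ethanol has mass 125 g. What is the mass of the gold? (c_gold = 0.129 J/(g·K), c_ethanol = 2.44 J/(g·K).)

|Q_gold| = |Q_ethanol|:
m·0.129·(160 − 45.1) = 125·2.44·(45.1 − 24)
14.82 m = 6435.5  ⇒  m ≈ 434.2 g

m ≈ 434 g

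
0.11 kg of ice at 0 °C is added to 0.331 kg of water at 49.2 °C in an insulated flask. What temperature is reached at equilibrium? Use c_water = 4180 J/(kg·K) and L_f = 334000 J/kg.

T_f ≈ 17.0 °C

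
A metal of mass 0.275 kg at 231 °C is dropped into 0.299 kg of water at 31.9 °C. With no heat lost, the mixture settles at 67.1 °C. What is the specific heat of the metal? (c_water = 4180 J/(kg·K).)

c ≈ 976 J/(kg·K)

m_s c (T_s − T_f) = m_water c_water (T_f − T_0):
0.275·c·(231 − 67.1) = 0.299·4180·(67.1 − 31.9)
45.07 c = 43994  ⇒  c ≈ 976.1 J/(kg·K)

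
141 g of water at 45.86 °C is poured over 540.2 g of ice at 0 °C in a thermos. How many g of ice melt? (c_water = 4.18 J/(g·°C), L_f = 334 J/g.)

Heat available from the water dropping to 0 °C: 141×4.18×45.86 = 27029 J.
Fully melting the ice requires m_ice L_f = 540.2×334 = 180427 J.
27029 J < 180427 J, so only part of the ice melts and the system sits at 0 °C.
m_melt = 27029 / L_f = 80.93 g.

m_melted ≈ 80.9 g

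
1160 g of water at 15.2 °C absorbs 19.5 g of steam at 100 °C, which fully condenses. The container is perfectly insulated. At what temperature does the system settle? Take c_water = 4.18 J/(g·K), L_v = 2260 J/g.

T_f ≈ 25.5 °C

Energy conservation, ΣQ = 0:
steam→water at 100 °C releases m L_v = 19.5·2260 = 44070; condensed water 100 °C→T: 81.51(T − 100); original water: 4848.8(T − 15.2)
4930.3 T = 44070 + 8151 + 73702 = 125923
T ≈ 25.54 °C — below 100 °C, confirming all the steam condensed.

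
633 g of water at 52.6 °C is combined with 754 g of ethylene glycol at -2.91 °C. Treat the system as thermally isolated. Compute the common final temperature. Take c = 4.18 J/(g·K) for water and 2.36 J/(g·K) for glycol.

T_f ≈ 30.3 °C

Conservation of energy gives ΣQ = 0:
633·4.18·(T − 52.6) + 754·2.36·(T − (-2.91)) = 0
4425.4 T = 133998
T = 133998/4425.4 ≈ 30.28 °C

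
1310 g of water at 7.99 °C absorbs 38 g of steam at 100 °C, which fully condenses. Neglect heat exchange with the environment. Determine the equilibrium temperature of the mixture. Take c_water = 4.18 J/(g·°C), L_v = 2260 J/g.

Net heat exchanged in the isolated system is zero:
latent heat released on condensation: 38×2260 = 85880
  condensed water 100 °C→T: 158.84(T − 100)
  original water: 5475.8(T − 7.99)
5634.6 T = 85880 + 15884 + 43752 = 145516
T ≈ 25.83 °C, under the boiling point, so the assumption holds.

T_f ≈ 25.8 °C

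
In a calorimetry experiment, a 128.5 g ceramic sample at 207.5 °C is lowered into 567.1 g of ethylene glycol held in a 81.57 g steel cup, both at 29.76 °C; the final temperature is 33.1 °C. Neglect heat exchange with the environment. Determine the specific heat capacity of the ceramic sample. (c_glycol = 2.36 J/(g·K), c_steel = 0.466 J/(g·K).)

Energy conservation, ΣQ = 0:
128.5·c·(33.1 − 207.5) + 567.1·2.36·(33.1 − 29.76) + 81.57·0.466·(33.1 − 29.76) = 0
-22410 c = -4597.1
c = -4597.1/-22410 ≈ 0.2051 J/(g·K)

c ≈ 0.205 J/(g·K)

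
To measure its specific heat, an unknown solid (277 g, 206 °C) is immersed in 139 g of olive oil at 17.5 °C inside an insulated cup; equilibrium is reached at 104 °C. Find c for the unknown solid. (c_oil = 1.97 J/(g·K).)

Conservation of energy gives ΣQ = 0:
277×c×(104 − 206) + 139×1.97×(104 − 17.5) = 0
-28254 c = -23686
c = -23686/-28254 ≈ 0.8383 J/(g·K)

c ≈ 0.838 J/(g·K)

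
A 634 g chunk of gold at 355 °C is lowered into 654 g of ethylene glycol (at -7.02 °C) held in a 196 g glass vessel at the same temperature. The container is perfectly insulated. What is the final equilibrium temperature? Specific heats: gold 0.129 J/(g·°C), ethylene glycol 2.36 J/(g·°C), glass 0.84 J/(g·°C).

T_f ≈ 9.5 °C

Heat gained plus heat lost sum to zero:
634·0.129·(T − 355) + 654·2.36·(T − (-7.02)) + 196·0.84·(T − (-7.02)) = 0
81.79(T − 355) + 1543.4(T − (-7.02)) + 164.64(T − (-7.02)) = 0
(81.79 + 1543.4 + 164.64) T = 81.79·355 + 1543.4·(-7.02) + 164.64·(-7.02)
T = 17043 / 1789.9 = 9.52 °C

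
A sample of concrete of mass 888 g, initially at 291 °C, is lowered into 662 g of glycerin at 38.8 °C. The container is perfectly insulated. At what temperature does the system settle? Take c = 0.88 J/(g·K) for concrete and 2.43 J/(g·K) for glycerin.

Taking heat into each body as positive, Σ m c ΔT = 0:
888*0.88*(T − 291) + 662*2.43*(T − 38.8) = 0
2390.1 T = 289815
T ≈ 121.26 °C

T_f ≈ 121.3 °C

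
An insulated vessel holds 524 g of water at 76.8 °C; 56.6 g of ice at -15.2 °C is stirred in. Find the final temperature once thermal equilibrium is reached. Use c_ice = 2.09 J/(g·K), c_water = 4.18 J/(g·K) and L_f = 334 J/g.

T_f ≈ 60.8 °C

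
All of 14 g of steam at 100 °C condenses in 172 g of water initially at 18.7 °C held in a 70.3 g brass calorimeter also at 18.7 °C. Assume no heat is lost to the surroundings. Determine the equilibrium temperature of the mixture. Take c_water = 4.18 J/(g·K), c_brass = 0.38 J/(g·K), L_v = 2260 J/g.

T_f ≈ 64.0 °C

Net heat exchanged in the isolated system is zero:
steam→water at 100 °C releases m L_v = 14·2260 = 31640
  condensed water 100 °C→T: 58.52(T − 100)
  original water: 718.96(T − 18.7)
  cup: 26.71(T − 18.7)
804.19 T = 31640 + 5852 + 13944 = 51436
T ≈ 63.96 °C (< 100 °C, so full condensation is consistent).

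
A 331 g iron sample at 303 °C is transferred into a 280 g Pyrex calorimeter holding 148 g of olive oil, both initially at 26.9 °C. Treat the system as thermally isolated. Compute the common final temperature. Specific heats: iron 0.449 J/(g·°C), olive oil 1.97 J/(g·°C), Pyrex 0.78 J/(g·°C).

T_f ≈ 89.2 °C

Let T be the final temperature. ΣQ_i = 0:
331*0.449*(T − 303) + 148*1.97*(T − 26.9) + 280*0.78*(T − 26.9) = 0
(148.62 + 291.56 + 218.4) T = 148.62*303 + 291.56*26.9 + 218.4*26.9
T = 58749/658.58 ≈ 89.21 °C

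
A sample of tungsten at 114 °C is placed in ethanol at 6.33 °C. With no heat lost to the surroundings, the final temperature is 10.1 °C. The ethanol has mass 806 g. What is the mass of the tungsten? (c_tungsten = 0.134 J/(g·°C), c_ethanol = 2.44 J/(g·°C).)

m ≈ 533 g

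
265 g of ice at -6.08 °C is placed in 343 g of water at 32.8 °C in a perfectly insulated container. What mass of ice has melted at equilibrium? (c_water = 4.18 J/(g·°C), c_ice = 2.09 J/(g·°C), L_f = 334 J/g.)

m_melted ≈ 131 g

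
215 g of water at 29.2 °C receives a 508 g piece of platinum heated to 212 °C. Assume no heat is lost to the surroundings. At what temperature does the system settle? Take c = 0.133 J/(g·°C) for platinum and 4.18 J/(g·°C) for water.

T_f ≈ 42.0 °C

|Q_platinum| = |Q_water|:
508*0.133*(212 − T) = 215*4.18*(T − 29.2)
67.56(212 − T) = 898.7(T − 29.2)
966.26 T = 40566  ⇒  T ≈ 41.98 °C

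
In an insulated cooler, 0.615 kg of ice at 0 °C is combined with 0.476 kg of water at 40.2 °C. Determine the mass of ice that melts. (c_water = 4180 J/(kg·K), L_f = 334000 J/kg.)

m_melted ≈ 0.239 kg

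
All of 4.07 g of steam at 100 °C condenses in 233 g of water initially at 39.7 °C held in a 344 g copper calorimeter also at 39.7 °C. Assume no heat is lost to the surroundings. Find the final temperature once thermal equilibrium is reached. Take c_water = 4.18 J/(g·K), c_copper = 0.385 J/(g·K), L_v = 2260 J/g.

T_f ≈ 48.8 °C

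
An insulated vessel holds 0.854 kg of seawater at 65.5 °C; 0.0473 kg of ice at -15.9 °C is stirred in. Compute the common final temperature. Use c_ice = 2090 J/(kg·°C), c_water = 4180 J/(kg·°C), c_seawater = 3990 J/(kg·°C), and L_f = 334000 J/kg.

Net heat exchanged in the isolated system is zero:
ice -15.9→0 °C: 0.0473·2090·15.9 = 1571.8; latent heat to melt: 0.0473·334000 = 15798; meltwater 0→T: 0.0473·4180·T = 197.71 T; seawater cools: 0.854·3990·(T − 65.5) = 3407.5(T − 65.5)
3605.2 T = 223189 − 17370 = 205819
T ≈ 57.09 °C — above 0 °C, consistent with complete melting.

T_f ≈ 57.1 °C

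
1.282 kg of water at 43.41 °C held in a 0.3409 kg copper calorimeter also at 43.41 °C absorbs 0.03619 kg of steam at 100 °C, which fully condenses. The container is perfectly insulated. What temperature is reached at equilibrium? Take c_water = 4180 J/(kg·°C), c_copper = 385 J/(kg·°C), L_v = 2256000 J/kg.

Heat gained plus heat lost sum to zero:
steam→water at 100 °C releases m L_v = 0.03619·2256000 = 81645
  condensate cools 100→T: 0.03619·4180·(T − 100) = 151.27(T − 100)
  water warms: 1.282·4180·(T − 43.41) = 5358.8(T − 43.41)
  copper cup: 0.3409·385·(T − 43.41) = 131.25(T − 43.41)
5641.3 T = 81645 + 15127 + 238321 = 335093
T ≈ 59.40 °C (< 100 °C, so full condensation is consistent).

T_f ≈ 59.4 °C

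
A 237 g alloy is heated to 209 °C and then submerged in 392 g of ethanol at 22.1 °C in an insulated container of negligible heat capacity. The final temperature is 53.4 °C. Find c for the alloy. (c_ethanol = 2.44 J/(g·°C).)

c ≈ 0.812 J/(g·°C)

Heat lost by the alloy = heat gained by the ethanol:
237·c·(209 − 53.4) = 392·2.44·(53.4 − 22.1)
36877 c = 29938  ⇒  c ≈ 0.8118 J/(g·°C)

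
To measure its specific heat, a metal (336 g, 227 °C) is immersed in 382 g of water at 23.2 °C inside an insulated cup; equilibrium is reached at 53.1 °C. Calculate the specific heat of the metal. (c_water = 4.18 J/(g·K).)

c ≈ 0.817 J/(g·K)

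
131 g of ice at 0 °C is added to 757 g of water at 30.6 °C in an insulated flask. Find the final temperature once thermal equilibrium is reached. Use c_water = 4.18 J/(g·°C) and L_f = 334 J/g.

T_f ≈ 14.3 °C

Energy balance with sensible and latent terms:
fusion: m_ice L_f = 131·334 = 43754; meltwater 0→T: 131·4.18·T = 547.58 T; water cools: 757·4.18·(T − 30.6) = 3164.3(T − 30.6)
3711.8 T = 96826 − 43754 = 53072
T ≈ 14.30 °C (positive, so assuming full melt was valid).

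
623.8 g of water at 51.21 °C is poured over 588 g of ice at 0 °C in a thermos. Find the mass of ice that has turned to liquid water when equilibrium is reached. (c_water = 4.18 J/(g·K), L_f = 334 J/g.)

Cooling the water to 0 °C releases 623.8×4.18×51.21 = 133529 J.
Melting all 588 g of ice would need 588×334 = 196392 J.
Since 133529 < 196392 J, not all the ice melts; equilibrium is at 0 °C.
Mass melted = 133529/334 ≈ 399.8 g.

m_melted ≈ 400 g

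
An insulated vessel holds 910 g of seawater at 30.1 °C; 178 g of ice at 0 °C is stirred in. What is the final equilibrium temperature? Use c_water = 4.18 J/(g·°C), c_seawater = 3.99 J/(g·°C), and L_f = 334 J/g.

T_f ≈ 11.4 °C

Heat gained plus heat lost sum to zero:
fusion: m_ice L_f = 178·334 = 59452
  meltwater 0→T: 178·4.18·T = 744.04 T
  seawater cools: 910·3.99·(T − 30.1) = 3630.9(T − 30.1)
4374.9 T = 109290 − 59452 = 49838
T ≈ 11.39 °C (positive, so assuming full melt was valid).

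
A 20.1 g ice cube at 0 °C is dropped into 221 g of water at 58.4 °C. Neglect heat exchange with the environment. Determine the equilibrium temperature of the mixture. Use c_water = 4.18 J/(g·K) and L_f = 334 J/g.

Setting the total heat transfer to zero:
fusion: m_ice L_f = 20.1×334 = 6713.4; meltwater 0→T: 20.1×4.18×T = 84.02 T; water cools: 221×4.18×(T − 58.4) = 923.78(T − 58.4)
1007.8 T = 53949 − 6713.4 = 47235
T ≈ 46.87 °C (positive, so assuming full melt was valid).

T_f ≈ 46.9 °C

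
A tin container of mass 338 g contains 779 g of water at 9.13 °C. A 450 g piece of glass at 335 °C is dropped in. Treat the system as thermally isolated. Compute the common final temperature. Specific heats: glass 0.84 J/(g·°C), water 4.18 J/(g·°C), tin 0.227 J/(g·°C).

T_f = Σ m_i c_i T_i / Σ m_i c_i:
T_f = (378*335 + 3256.2*9.13 + 76.73*9.13) / (378 + 3256.2 + 76.73)
    = 157060 / 3710.9 ≈ 42.32 °C

T_f ≈ 42.3 °C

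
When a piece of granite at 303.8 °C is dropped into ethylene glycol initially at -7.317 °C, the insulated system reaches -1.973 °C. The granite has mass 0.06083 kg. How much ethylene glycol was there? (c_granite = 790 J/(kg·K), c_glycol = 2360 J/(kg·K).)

m ≈ 1.17 kg

Let T be the final temperature. ΣQ_i = 0:
0.06083×790×(-1.973 − 303.8) + m×2360×(-1.973 − (-7.317)) = 0
12612 m = 14694
m = 14694/12612 ≈ 1.165 kg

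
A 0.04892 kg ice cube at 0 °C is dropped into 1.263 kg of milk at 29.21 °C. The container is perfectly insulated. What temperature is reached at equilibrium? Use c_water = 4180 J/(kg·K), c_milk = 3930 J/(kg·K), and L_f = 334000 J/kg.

T_f ≈ 24.9 °C

Let T be the final temperature. ΣQ_i = 0:
fusion: m_ice L_f = 0.04892×334000 = 16339; meltwater 0→T: 0.04892×4180×T = 204.49 T; milk: 4963.6(T − 29.21)
5168.1 T = 144986 − 16339 = 128647
T ≈ 24.89 °C (positive, so assuming full melt was valid).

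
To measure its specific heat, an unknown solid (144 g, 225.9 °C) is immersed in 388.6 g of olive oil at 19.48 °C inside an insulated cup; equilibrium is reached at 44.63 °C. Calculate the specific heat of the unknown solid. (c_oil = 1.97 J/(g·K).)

c ≈ 0.738 J/(g·K)

Net heat exchanged in the isolated system is zero:
144·c·(44.63 − 225.9) + 388.6·1.97·(44.63 − 19.48) = 0
-26103 c = -19253
c = -19253/-26103 ≈ 0.7376 J/(g·K)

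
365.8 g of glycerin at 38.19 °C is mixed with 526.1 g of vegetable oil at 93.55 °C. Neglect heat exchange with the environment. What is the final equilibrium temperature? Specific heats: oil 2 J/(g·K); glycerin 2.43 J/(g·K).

T_f ≈ 68.2 °C

Taking heat into each body as positive, Σ m c ΔT = 0:
526.1·2·(T − 93.55) + 365.8·2.43·(T − 38.19) = 0
1941.1 T = 132380
T = 132380/1941.1 ≈ 68.20 °C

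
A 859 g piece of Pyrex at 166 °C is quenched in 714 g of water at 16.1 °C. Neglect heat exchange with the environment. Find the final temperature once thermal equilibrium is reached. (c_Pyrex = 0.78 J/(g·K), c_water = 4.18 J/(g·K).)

Heat lost by the Pyrex equals heat gained by the water:
859*0.78*(166 − T) = 714*4.18*(T − 16.1)
670.02(166 − T) = 2984.5(T − 16.1)
3654.5 T = 159274  ⇒  T ≈ 43.58 °C

T_f ≈ 43.6 °C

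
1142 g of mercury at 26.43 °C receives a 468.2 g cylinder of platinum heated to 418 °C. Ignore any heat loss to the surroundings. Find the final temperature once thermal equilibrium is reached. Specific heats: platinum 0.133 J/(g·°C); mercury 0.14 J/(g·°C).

T_f ≈ 136.2 °C

With ΣQ=0 the equilibrium temperature is the m·c-weighted mean:
T_f = (62.27·418 + 159.88·26.43) / (62.27 + 159.88)
    = 30255 / 222.15 ≈ 136.19 °C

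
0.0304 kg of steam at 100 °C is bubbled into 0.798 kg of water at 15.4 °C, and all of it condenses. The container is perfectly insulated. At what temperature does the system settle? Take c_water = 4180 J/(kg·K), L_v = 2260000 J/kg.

T_f ≈ 38.3 °C

Taking heat into each body as positive, Σ m c ΔT = 0:
latent heat released on condensation: 0.0304×2260000 = 68704; condensed water 100 °C→T: 127.07(T − 100); water warms: 0.798×4180×(T − 15.4) = 3335.6(T − 15.4)
3462.7 T = 68704 + 12707 + 51369 = 132780
T ≈ 38.35 °C — below 100 °C, confirming all the steam condensed.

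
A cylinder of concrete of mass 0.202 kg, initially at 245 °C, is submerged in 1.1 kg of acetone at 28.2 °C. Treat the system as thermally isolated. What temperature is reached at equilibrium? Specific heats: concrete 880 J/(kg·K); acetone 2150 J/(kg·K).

T_f ≈ 43.4 °C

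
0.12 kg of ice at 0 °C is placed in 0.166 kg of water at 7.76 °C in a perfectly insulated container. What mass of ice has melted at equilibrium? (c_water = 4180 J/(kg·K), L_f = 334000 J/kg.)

m_melted ≈ 0.0161 kg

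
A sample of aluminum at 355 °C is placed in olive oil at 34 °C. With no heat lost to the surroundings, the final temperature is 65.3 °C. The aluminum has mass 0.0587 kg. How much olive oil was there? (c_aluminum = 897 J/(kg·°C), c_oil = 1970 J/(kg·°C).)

m ≈ 0.247 kg

Heat gained plus heat lost sum to zero:
0.0587·897·(65.3 − 355) + m·1970·(65.3 − 34) = 0
61661 m = 15254
m = 15254/61661 ≈ 0.2474 kg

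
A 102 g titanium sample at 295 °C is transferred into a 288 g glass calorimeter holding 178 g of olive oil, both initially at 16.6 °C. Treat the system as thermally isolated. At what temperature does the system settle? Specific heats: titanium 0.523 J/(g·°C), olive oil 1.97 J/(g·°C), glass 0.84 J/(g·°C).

With ΣQ=0 the equilibrium temperature is the m·c-weighted mean:
T_f = (53.35*295 + 350.66*16.6 + 241.92*16.6) / (53.35 + 350.66 + 241.92)
    = 25574 / 645.93 ≈ 39.59 °C

T_f ≈ 39.6 °C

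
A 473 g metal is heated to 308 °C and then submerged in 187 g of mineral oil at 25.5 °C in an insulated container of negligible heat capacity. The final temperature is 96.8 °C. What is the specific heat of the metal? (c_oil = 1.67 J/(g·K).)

Heat lost by the metal = heat gained by the oil:
473·c·(308 − 96.8) = 187·1.67·(96.8 − 25.5)
99898 c = 22266  ⇒  c ≈ 0.2229 J/(g·K)

c ≈ 0.223 J/(g·K)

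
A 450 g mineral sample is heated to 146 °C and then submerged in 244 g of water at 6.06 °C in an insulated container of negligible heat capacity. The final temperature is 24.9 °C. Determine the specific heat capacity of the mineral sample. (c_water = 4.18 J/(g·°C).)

c ≈ 0.353 J/(g·°C)

Taking heat into each body as positive, Σ m c ΔT = 0:
450·c·(24.9 − 146) + 244·4.18·(24.9 − 6.06) = 0
-54495 c = -19215
c = -19215/-54495 ≈ 0.3526 J/(g·°C)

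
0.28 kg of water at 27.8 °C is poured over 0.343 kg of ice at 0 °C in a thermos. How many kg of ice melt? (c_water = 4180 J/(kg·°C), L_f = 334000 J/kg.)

Water can give up m c ΔT = 0.28×4180×27.8 = 32537 J before reaching 0 °C.
Melting all 0.343 kg of ice would need 0.343×334000 = 114562 J.
That's not enough to melt it all — equilibrium is at 0 °C with ice remaining.
m_melt = 32537 / L_f = 0.09742 kg.

m_melted ≈ 0.0974 kg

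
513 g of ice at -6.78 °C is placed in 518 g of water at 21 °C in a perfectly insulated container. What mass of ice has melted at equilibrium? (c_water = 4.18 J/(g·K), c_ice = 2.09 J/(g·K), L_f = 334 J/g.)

Water can give up m c ΔT = 518×4.18×21 = 45470 J before reaching 0 °C.
Of that, 513×2.09×6.78 = 7269.3 J goes to bring the ice to 0 °C, leaving 38201 J.
Fully melting the ice requires m_ice L_f = 513×334 = 171342 J.
38201 J < 171342 J, so only part of the ice melts and the system sits at 0 °C.
m_melted×334 = 38201  ⇒  m_melted ≈ 114.4 g.

m_melted ≈ 114 g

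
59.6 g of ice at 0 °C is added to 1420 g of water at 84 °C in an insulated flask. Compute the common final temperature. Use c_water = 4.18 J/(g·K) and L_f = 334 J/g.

T_f ≈ 77.4 °C

Let T be the final temperature. ΣQ_i = 0:
melt ice: 59.6·334 = 19906
  warm the meltwater: 249.13 T
  water: 5935.6(T − 84)
6184.7 T = 498590 − 19906 = 478684
T ≈ 77.40 °C. Since T > 0 °C, the all-ice-melts assumption holds.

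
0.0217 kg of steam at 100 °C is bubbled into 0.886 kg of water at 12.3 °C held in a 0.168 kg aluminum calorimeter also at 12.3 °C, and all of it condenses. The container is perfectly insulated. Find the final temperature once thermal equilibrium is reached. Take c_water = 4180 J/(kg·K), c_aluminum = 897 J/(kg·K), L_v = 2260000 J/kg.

T_f ≈ 26.7 °C

Energy conservation, ΣQ = 0:
steam→water at 100 °C releases m L_v = 0.0217×2260000 = 49042; condensed water 100 °C→T: 90.71(T − 100); water warms: 0.886×4180×(T − 12.3) = 3703.5(T − 12.3); cup: 150.7(T − 12.3)
3944.9 T = 49042 + 9070.6 + 47406 = 105519
T ≈ 26.75 °C (< 100 °C, so full condensation is consistent).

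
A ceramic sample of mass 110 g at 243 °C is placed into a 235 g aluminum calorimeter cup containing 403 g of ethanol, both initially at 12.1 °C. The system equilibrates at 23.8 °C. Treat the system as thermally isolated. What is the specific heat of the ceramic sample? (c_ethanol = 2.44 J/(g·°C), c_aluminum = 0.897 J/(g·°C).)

c ≈ 0.579 J/(g·°C)

Heat gained plus heat lost sum to zero:
110×c×(23.8 − 243) + 403×2.44×(23.8 − 12.1) + 235×0.897×(23.8 − 12.1) = 0
-24112 c = -13971
c = -13971/-24112 ≈ 0.5794 J/(g·°C)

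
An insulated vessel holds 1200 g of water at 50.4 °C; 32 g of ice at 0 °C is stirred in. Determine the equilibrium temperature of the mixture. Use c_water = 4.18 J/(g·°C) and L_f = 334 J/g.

T_f ≈ 47.0 °C

Heat gained plus heat lost sum to zero:
melt ice: 32×334 = 10688; warm the meltwater: 133.76 T; water: 5016(T − 50.4)
5149.8 T = 252806 − 10688 = 242118
T ≈ 47.02 °C. Since T > 0 °C, the all-ice-melts assumption holds.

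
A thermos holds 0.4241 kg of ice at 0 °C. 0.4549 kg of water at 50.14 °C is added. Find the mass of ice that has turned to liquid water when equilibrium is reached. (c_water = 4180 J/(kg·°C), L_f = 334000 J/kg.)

Heat available from the water dropping to 0 °C: 0.4549·4180·50.14 = 95340 J.
Melting all 0.4241 kg of ice would need 0.4241·334000 = 141649 J.
95340 J < 141649 J, so only part of the ice melts and the system sits at 0 °C.
Mass melted = 95340/334000 ≈ 0.2855 kg.

m_melted ≈ 0.285 kg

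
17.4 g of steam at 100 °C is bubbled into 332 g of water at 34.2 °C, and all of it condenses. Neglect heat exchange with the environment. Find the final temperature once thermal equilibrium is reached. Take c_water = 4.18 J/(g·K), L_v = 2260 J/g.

Energy balance with sensible and latent terms:
latent heat released on condensation: 17.4×2260 = 39324
  condensate cools 100→T: 17.4×4.18×(T − 100) = 72.73(T − 100)
  original water: 1387.8(T − 34.2)
1460.5 T = 39324 + 7273.2 + 47461 = 94059
T ≈ 64.40 °C — below 100 °C, confirming all the steam condensed.

T_f ≈ 64.4 °C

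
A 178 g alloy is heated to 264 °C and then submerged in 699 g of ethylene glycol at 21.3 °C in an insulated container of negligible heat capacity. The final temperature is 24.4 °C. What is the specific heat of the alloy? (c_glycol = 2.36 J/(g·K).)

c ≈ 0.12 J/(g·K)

Taking heat into each body as positive, Σ m c ΔT = 0:
178·c·(24.4 − 264) + 699·2.36·(24.4 − 21.3) = 0
-42649 c = -5113.9
c = -5113.9/-42649 ≈ 0.1199 J/(g·K)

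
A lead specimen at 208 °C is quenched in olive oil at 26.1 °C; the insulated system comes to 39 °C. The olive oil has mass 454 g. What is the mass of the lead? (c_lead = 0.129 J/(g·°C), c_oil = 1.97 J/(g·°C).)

m ≈ 529 g

Net heat exchanged in the isolated system is zero:
m·0.129·(39 − 208) + 454·1.97·(39 − 26.1) = 0
-21.8 m = -11538
m = -11538/-21.8 ≈ 529.2 g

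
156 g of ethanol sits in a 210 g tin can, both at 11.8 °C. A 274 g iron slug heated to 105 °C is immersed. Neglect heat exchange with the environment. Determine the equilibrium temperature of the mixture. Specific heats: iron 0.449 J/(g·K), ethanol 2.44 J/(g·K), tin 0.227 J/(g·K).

T_f is the heat-capacity-weighted average of the initial temperatures:
T_f = (123.03·105 + 380.64·11.8 + 47.67·11.8) / (123.03 + 380.64 + 47.67)
    = 17972 / 551.34 ≈ 32.60 °C

T_f ≈ 32.6 °C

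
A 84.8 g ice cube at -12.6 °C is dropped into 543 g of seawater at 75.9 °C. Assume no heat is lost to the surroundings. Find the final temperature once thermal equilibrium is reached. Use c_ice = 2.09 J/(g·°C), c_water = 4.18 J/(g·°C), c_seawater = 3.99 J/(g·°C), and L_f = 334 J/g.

Setting the total heat transfer to zero:
warm ice to 0 °C: 84.8×2.09×(0 − (-12.6)) = 2233.1
  melt ice: 84.8×334 = 28323
  meltwater 0→T: 84.8×4.18×T = 354.46 T
  seawater cools: 543×3.99×(T − 75.9) = 2166.6(T − 75.9)
2521 T = 164443 − 30556 = 133886
T ≈ 53.11 °C. Since T > 0 °C, the all-ice-melts assumption holds.

T_f ≈ 53.1 °C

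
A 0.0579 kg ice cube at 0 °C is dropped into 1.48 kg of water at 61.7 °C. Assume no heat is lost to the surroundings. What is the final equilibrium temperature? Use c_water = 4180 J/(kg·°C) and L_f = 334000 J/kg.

T_f ≈ 56.4 °C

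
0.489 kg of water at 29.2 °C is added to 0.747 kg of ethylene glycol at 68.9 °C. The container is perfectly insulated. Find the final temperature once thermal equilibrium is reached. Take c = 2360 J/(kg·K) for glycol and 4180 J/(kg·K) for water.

T_f ≈ 47.6 °C

T_f is the heat-capacity-weighted average of the initial temperatures:
T_f = (1762.9*68.9 + 2044*29.2) / (1762.9 + 2044)
    = 181151 / 3806.9 ≈ 47.58 °C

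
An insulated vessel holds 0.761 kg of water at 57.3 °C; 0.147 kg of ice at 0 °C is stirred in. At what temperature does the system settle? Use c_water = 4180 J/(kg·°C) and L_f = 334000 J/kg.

Taking heat into each body as positive, Σ m c ΔT = 0:
melt ice: 0.147·334000 = 49098
  meltwater 0→T: 0.147·4180·T = 614.46 T
  water cools: 0.761·4180·(T − 57.3) = 3181(T − 57.3)
3795.4 T = 182270 − 49098 = 133172
T ≈ 35.09 °C. Since T > 0 °C, the all-ice-melts assumption holds.

T_f ≈ 35.1 °C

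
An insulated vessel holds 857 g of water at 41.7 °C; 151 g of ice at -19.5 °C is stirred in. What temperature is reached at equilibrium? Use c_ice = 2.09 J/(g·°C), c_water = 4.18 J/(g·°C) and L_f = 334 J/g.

T_f ≈ 22.0 °C

Setting the total heat transfer to zero:
ice -19.5→0 °C: 151·2.09·19.5 = 6154
  latent heat to melt: 151·334 = 50434
  meltwater 0→T: 151·4.18·T = 631.18 T
  water cools: 857·4.18·(T − 41.7) = 3582.3(T − 41.7)
4213.4 T = 149380 − 56588 = 92792
T ≈ 22.02 °C. Since T > 0 °C, the all-ice-melts assumption holds.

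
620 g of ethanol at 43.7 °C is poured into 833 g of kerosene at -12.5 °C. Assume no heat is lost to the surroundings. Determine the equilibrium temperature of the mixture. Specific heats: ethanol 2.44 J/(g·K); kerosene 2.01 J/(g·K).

Set heat shed by the hot body equal to heat absorbed by the cold body:
620×2.44×(43.7 − T) = 833×2.01×(T − (-12.5))
1512.8(43.7 − T) = 1674.3(T − (-12.5))
3187.1 T = 45180  ⇒  T ≈ 14.18 °C

T_f ≈ 14.2 °C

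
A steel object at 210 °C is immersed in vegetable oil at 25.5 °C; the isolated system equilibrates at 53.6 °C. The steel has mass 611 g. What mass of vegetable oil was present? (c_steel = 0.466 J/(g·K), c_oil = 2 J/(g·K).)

Heat lost by the steel = heat gained by the oil:
611×0.466×(210 − 53.6) = m×2×(53.6 − 25.5)
56.2 m = 44531  ⇒  m ≈ 792.4 g

m ≈ 792 g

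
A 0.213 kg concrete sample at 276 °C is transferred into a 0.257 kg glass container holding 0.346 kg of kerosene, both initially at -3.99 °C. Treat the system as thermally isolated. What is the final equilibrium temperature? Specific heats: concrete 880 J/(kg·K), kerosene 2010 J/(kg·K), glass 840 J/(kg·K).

T_f ≈ 43.8 °C

Energy conservation, ΣQ = 0:
0.213×880×(T − 276) + 0.346×2010×(T − (-3.99)) + 0.257×840×(T − (-3.99)) = 0
187.44(T − 276) + 695.46(T − (-3.99)) + 215.88(T − (-3.99)) = 0
(187.44 + 695.46 + 215.88) T = 187.44×276 + 695.46×(-3.99) + 215.88×(-3.99)
T ≈ 43.77 °C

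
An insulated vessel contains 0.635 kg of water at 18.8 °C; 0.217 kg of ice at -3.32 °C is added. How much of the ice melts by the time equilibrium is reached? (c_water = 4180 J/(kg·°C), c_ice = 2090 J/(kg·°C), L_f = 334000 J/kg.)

Water can give up m c ΔT = 0.635·4180·18.8 = 49901 J before reaching 0 °C.
Warming the ice to 0 °C takes 0.217·2090·3.32 = 1505.7 J, leaving 48395 J for melting.
To melt every bit of ice: 0.217·334000 = 72478 J.
Since 48395 < 72478 J, not all the ice melts; equilibrium is at 0 °C.
Mass melted = 48395/334000 ≈ 0.1449 kg.

m_melted ≈ 0.145 kg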